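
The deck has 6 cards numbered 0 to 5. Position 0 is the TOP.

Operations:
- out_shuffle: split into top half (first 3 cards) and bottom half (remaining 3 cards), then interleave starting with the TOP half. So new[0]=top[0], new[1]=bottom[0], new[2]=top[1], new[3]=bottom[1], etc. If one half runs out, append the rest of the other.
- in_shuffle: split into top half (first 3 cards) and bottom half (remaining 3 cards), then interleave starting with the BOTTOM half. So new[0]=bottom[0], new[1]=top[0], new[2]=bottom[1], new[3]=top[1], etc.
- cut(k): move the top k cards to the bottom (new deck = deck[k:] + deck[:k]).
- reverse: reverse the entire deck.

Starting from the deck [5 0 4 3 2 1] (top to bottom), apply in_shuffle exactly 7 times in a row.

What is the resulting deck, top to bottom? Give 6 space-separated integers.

Answer: 3 5 2 0 1 4

Derivation:
After op 1 (in_shuffle): [3 5 2 0 1 4]
After op 2 (in_shuffle): [0 3 1 5 4 2]
After op 3 (in_shuffle): [5 0 4 3 2 1]
After op 4 (in_shuffle): [3 5 2 0 1 4]
After op 5 (in_shuffle): [0 3 1 5 4 2]
After op 6 (in_shuffle): [5 0 4 3 2 1]
After op 7 (in_shuffle): [3 5 2 0 1 4]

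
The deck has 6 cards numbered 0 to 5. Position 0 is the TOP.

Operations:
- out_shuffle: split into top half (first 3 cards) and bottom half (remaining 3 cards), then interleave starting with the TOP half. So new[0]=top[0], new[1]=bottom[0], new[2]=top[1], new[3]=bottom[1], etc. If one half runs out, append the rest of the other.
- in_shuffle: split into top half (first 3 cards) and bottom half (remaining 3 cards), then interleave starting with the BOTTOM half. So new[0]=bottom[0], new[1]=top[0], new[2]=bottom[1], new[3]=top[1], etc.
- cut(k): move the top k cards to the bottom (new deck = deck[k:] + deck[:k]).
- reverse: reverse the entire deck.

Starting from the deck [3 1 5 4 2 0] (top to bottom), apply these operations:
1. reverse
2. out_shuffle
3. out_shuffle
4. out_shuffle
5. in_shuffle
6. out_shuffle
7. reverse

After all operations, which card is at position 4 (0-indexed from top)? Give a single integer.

After op 1 (reverse): [0 2 4 5 1 3]
After op 2 (out_shuffle): [0 5 2 1 4 3]
After op 3 (out_shuffle): [0 1 5 4 2 3]
After op 4 (out_shuffle): [0 4 1 2 5 3]
After op 5 (in_shuffle): [2 0 5 4 3 1]
After op 6 (out_shuffle): [2 4 0 3 5 1]
After op 7 (reverse): [1 5 3 0 4 2]
Position 4: card 4.

Answer: 4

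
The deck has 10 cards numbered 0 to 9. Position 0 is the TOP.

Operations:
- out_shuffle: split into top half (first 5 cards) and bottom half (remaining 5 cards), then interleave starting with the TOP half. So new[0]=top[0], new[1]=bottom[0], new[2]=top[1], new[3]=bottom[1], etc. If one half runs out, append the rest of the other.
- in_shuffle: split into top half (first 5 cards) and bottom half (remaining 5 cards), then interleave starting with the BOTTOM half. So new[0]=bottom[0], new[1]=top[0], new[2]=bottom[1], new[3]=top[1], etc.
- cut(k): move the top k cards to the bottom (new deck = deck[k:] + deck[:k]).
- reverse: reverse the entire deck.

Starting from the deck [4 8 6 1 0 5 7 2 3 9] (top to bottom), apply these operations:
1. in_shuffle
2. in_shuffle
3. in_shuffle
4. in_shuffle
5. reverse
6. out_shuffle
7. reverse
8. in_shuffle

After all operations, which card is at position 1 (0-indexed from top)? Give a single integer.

Answer: 3

Derivation:
After op 1 (in_shuffle): [5 4 7 8 2 6 3 1 9 0]
After op 2 (in_shuffle): [6 5 3 4 1 7 9 8 0 2]
After op 3 (in_shuffle): [7 6 9 5 8 3 0 4 2 1]
After op 4 (in_shuffle): [3 7 0 6 4 9 2 5 1 8]
After op 5 (reverse): [8 1 5 2 9 4 6 0 7 3]
After op 6 (out_shuffle): [8 4 1 6 5 0 2 7 9 3]
After op 7 (reverse): [3 9 7 2 0 5 6 1 4 8]
After op 8 (in_shuffle): [5 3 6 9 1 7 4 2 8 0]
Position 1: card 3.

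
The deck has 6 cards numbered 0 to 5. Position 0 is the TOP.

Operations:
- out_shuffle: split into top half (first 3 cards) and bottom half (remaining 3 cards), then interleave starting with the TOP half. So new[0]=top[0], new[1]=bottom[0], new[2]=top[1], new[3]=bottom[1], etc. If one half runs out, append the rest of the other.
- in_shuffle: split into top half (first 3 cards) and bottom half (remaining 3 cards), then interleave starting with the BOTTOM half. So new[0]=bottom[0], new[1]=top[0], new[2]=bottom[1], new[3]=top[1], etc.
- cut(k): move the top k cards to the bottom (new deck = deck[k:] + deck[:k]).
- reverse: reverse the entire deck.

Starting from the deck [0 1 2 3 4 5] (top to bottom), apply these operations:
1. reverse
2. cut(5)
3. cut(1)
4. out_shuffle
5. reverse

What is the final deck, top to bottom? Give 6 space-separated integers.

Answer: 0 3 1 4 2 5

Derivation:
After op 1 (reverse): [5 4 3 2 1 0]
After op 2 (cut(5)): [0 5 4 3 2 1]
After op 3 (cut(1)): [5 4 3 2 1 0]
After op 4 (out_shuffle): [5 2 4 1 3 0]
After op 5 (reverse): [0 3 1 4 2 5]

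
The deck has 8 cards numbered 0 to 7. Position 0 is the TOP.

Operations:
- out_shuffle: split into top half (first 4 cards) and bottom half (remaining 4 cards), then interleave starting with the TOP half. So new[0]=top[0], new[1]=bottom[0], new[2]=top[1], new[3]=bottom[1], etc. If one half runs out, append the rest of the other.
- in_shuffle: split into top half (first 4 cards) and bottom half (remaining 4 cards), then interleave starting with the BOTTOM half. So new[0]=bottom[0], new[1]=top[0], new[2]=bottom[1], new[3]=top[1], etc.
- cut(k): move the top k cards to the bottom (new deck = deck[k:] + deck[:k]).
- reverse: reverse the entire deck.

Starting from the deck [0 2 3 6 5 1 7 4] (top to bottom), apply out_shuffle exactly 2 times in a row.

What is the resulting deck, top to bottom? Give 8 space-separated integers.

After op 1 (out_shuffle): [0 5 2 1 3 7 6 4]
After op 2 (out_shuffle): [0 3 5 7 2 6 1 4]

Answer: 0 3 5 7 2 6 1 4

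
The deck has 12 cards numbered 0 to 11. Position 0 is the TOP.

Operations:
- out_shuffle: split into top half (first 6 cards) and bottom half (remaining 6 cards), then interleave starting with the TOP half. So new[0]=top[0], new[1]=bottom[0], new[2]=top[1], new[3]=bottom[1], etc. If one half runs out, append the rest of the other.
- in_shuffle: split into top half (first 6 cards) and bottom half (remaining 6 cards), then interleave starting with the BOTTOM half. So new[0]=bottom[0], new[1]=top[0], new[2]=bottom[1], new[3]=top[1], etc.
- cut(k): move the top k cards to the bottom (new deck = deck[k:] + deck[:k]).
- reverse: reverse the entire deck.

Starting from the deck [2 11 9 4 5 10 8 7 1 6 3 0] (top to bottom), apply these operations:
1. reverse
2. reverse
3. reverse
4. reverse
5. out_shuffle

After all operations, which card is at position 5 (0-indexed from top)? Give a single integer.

After op 1 (reverse): [0 3 6 1 7 8 10 5 4 9 11 2]
After op 2 (reverse): [2 11 9 4 5 10 8 7 1 6 3 0]
After op 3 (reverse): [0 3 6 1 7 8 10 5 4 9 11 2]
After op 4 (reverse): [2 11 9 4 5 10 8 7 1 6 3 0]
After op 5 (out_shuffle): [2 8 11 7 9 1 4 6 5 3 10 0]
Position 5: card 1.

Answer: 1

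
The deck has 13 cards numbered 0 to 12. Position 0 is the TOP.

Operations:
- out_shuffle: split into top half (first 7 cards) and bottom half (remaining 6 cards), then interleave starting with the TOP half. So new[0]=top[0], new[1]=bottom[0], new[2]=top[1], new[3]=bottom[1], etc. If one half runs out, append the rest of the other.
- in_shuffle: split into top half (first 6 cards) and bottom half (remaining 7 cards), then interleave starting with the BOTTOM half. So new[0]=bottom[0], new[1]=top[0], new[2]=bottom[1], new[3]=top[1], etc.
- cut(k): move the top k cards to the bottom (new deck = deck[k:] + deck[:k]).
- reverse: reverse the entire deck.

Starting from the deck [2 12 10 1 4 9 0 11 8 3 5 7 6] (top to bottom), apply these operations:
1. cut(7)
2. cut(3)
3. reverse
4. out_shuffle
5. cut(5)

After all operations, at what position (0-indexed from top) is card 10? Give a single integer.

Answer: 9

Derivation:
After op 1 (cut(7)): [11 8 3 5 7 6 2 12 10 1 4 9 0]
After op 2 (cut(3)): [5 7 6 2 12 10 1 4 9 0 11 8 3]
After op 3 (reverse): [3 8 11 0 9 4 1 10 12 2 6 7 5]
After op 4 (out_shuffle): [3 10 8 12 11 2 0 6 9 7 4 5 1]
After op 5 (cut(5)): [2 0 6 9 7 4 5 1 3 10 8 12 11]
Card 10 is at position 9.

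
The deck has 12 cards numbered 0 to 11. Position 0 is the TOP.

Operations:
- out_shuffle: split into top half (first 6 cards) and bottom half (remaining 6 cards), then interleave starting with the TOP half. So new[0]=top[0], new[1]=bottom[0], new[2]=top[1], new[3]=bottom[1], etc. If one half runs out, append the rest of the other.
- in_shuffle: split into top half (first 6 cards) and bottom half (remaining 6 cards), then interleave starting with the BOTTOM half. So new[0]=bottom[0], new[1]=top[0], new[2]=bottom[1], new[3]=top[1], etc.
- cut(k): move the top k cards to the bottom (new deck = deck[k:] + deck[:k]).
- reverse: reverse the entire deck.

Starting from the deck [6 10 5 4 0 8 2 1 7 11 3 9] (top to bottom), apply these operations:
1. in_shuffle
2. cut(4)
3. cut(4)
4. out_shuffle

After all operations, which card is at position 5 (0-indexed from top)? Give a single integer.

Answer: 7

Derivation:
After op 1 (in_shuffle): [2 6 1 10 7 5 11 4 3 0 9 8]
After op 2 (cut(4)): [7 5 11 4 3 0 9 8 2 6 1 10]
After op 3 (cut(4)): [3 0 9 8 2 6 1 10 7 5 11 4]
After op 4 (out_shuffle): [3 1 0 10 9 7 8 5 2 11 6 4]
Position 5: card 7.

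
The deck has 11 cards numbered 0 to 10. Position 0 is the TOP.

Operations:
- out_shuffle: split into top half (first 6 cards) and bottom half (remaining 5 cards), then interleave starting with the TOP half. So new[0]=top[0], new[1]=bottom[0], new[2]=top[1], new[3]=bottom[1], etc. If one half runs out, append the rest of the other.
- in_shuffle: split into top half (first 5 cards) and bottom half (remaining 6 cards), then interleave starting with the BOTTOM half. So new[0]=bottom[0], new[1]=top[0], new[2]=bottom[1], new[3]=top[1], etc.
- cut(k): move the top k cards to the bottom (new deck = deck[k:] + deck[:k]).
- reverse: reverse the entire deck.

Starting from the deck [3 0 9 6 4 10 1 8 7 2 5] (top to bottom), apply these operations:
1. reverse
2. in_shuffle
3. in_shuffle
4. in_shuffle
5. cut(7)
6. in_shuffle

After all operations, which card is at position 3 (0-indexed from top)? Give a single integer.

After op 1 (reverse): [5 2 7 8 1 10 4 6 9 0 3]
After op 2 (in_shuffle): [10 5 4 2 6 7 9 8 0 1 3]
After op 3 (in_shuffle): [7 10 9 5 8 4 0 2 1 6 3]
After op 4 (in_shuffle): [4 7 0 10 2 9 1 5 6 8 3]
After op 5 (cut(7)): [5 6 8 3 4 7 0 10 2 9 1]
After op 6 (in_shuffle): [7 5 0 6 10 8 2 3 9 4 1]
Position 3: card 6.

Answer: 6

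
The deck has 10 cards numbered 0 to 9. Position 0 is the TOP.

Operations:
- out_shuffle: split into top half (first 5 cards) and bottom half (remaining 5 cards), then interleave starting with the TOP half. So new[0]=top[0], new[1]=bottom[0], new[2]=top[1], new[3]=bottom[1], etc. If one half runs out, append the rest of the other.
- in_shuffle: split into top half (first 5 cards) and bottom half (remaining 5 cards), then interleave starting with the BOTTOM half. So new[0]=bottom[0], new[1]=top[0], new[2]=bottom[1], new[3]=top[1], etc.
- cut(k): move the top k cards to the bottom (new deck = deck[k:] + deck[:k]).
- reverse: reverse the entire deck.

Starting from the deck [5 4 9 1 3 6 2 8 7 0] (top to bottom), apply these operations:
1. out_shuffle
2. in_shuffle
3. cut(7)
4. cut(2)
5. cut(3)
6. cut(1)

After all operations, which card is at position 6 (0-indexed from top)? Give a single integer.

Answer: 9

Derivation:
After op 1 (out_shuffle): [5 6 4 2 9 8 1 7 3 0]
After op 2 (in_shuffle): [8 5 1 6 7 4 3 2 0 9]
After op 3 (cut(7)): [2 0 9 8 5 1 6 7 4 3]
After op 4 (cut(2)): [9 8 5 1 6 7 4 3 2 0]
After op 5 (cut(3)): [1 6 7 4 3 2 0 9 8 5]
After op 6 (cut(1)): [6 7 4 3 2 0 9 8 5 1]
Position 6: card 9.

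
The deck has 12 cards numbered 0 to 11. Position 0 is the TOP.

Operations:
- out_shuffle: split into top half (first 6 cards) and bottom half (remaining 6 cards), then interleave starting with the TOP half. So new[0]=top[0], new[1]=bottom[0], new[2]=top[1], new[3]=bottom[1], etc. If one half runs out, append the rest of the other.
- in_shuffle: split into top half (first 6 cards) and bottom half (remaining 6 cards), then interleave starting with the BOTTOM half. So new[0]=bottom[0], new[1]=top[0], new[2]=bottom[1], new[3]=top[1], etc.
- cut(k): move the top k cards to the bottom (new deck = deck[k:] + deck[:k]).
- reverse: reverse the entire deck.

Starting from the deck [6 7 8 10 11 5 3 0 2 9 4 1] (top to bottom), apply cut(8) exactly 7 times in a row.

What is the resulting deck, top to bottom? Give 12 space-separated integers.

Answer: 2 9 4 1 6 7 8 10 11 5 3 0

Derivation:
After op 1 (cut(8)): [2 9 4 1 6 7 8 10 11 5 3 0]
After op 2 (cut(8)): [11 5 3 0 2 9 4 1 6 7 8 10]
After op 3 (cut(8)): [6 7 8 10 11 5 3 0 2 9 4 1]
After op 4 (cut(8)): [2 9 4 1 6 7 8 10 11 5 3 0]
After op 5 (cut(8)): [11 5 3 0 2 9 4 1 6 7 8 10]
After op 6 (cut(8)): [6 7 8 10 11 5 3 0 2 9 4 1]
After op 7 (cut(8)): [2 9 4 1 6 7 8 10 11 5 3 0]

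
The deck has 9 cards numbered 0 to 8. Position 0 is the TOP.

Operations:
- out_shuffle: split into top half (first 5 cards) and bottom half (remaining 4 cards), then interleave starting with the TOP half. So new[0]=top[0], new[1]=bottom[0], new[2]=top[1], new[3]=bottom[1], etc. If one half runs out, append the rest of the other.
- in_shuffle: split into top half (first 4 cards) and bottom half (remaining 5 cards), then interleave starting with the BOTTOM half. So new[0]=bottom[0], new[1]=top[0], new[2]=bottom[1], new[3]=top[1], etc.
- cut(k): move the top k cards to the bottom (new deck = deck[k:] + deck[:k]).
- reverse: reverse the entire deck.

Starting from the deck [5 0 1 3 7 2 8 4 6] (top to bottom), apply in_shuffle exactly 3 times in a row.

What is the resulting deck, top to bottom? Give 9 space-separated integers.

Answer: 4 8 2 7 3 1 0 5 6

Derivation:
After op 1 (in_shuffle): [7 5 2 0 8 1 4 3 6]
After op 2 (in_shuffle): [8 7 1 5 4 2 3 0 6]
After op 3 (in_shuffle): [4 8 2 7 3 1 0 5 6]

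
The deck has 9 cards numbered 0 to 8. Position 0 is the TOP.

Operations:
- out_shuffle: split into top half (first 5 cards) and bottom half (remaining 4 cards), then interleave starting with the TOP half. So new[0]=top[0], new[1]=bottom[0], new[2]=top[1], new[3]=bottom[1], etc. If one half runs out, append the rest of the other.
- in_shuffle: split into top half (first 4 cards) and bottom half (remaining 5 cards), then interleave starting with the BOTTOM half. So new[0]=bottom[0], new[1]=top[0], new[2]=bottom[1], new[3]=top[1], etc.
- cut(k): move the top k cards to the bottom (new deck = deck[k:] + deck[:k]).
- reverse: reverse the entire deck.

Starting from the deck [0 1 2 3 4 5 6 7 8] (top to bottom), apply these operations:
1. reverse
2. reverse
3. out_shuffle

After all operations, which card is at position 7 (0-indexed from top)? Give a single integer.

After op 1 (reverse): [8 7 6 5 4 3 2 1 0]
After op 2 (reverse): [0 1 2 3 4 5 6 7 8]
After op 3 (out_shuffle): [0 5 1 6 2 7 3 8 4]
Position 7: card 8.

Answer: 8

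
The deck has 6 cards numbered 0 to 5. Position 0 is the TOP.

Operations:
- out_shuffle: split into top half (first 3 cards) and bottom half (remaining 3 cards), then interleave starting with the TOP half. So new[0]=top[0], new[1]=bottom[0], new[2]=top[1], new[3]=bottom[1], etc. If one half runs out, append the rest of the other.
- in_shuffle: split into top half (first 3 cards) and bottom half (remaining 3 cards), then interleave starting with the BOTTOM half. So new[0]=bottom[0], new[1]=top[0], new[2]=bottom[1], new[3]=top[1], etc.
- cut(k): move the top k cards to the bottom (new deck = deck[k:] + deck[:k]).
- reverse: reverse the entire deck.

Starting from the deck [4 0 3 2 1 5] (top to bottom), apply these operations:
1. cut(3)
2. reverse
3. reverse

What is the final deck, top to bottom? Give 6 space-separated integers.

Answer: 2 1 5 4 0 3

Derivation:
After op 1 (cut(3)): [2 1 5 4 0 3]
After op 2 (reverse): [3 0 4 5 1 2]
After op 3 (reverse): [2 1 5 4 0 3]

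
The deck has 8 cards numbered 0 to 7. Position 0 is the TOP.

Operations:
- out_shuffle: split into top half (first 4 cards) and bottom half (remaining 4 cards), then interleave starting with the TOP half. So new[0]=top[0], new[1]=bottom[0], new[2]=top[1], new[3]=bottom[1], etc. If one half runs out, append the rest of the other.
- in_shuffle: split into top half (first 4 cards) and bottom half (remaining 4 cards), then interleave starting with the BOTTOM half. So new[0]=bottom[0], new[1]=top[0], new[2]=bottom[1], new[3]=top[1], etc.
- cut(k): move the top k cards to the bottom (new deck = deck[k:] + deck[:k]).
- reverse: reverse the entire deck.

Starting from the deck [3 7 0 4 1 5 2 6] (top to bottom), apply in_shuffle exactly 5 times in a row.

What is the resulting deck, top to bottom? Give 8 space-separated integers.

After op 1 (in_shuffle): [1 3 5 7 2 0 6 4]
After op 2 (in_shuffle): [2 1 0 3 6 5 4 7]
After op 3 (in_shuffle): [6 2 5 1 4 0 7 3]
After op 4 (in_shuffle): [4 6 0 2 7 5 3 1]
After op 5 (in_shuffle): [7 4 5 6 3 0 1 2]

Answer: 7 4 5 6 3 0 1 2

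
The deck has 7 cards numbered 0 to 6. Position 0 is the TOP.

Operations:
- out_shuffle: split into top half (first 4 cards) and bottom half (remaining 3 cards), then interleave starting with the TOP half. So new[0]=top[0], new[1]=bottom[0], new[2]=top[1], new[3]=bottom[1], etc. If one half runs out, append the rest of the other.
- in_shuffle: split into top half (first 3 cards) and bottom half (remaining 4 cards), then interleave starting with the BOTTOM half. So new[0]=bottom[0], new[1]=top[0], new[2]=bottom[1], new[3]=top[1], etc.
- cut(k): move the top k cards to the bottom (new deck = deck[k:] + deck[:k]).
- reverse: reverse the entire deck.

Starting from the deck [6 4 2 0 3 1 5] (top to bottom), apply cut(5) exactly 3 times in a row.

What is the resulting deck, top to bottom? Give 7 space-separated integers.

Answer: 4 2 0 3 1 5 6

Derivation:
After op 1 (cut(5)): [1 5 6 4 2 0 3]
After op 2 (cut(5)): [0 3 1 5 6 4 2]
After op 3 (cut(5)): [4 2 0 3 1 5 6]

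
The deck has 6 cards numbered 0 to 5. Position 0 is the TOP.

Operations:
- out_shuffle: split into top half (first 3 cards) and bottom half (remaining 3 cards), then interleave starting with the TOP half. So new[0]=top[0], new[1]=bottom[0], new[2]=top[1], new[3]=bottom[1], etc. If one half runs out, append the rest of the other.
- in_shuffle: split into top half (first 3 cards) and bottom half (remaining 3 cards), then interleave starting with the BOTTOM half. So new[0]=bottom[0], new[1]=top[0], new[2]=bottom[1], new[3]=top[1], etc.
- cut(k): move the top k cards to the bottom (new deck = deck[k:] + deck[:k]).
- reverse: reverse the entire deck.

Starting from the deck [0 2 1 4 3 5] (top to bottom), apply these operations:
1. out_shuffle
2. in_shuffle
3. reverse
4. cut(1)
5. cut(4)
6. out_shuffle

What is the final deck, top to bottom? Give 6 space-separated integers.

Answer: 3 4 2 1 5 0

Derivation:
After op 1 (out_shuffle): [0 4 2 3 1 5]
After op 2 (in_shuffle): [3 0 1 4 5 2]
After op 3 (reverse): [2 5 4 1 0 3]
After op 4 (cut(1)): [5 4 1 0 3 2]
After op 5 (cut(4)): [3 2 5 4 1 0]
After op 6 (out_shuffle): [3 4 2 1 5 0]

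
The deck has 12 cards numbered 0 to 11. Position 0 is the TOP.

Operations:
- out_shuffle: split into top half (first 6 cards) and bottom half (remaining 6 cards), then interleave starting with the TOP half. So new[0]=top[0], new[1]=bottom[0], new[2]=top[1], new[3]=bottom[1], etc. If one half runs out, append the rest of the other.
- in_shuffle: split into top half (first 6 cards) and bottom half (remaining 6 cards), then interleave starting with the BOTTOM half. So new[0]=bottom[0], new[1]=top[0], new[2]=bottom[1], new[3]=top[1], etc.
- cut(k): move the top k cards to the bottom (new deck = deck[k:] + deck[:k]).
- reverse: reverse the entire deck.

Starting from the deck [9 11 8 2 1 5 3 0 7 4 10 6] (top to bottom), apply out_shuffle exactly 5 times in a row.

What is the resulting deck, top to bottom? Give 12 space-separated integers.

After op 1 (out_shuffle): [9 3 11 0 8 7 2 4 1 10 5 6]
After op 2 (out_shuffle): [9 2 3 4 11 1 0 10 8 5 7 6]
After op 3 (out_shuffle): [9 0 2 10 3 8 4 5 11 7 1 6]
After op 4 (out_shuffle): [9 4 0 5 2 11 10 7 3 1 8 6]
After op 5 (out_shuffle): [9 10 4 7 0 3 5 1 2 8 11 6]

Answer: 9 10 4 7 0 3 5 1 2 8 11 6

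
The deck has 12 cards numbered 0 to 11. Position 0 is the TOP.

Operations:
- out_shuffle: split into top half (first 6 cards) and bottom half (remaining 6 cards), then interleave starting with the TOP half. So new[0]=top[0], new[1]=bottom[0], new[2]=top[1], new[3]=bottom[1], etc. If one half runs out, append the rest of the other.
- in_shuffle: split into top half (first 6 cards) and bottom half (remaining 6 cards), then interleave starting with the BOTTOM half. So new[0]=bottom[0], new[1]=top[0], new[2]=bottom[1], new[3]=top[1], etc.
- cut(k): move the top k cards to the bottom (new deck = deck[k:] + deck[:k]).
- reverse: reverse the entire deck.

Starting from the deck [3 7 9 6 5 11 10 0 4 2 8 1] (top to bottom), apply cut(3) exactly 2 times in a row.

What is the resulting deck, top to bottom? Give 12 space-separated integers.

Answer: 10 0 4 2 8 1 3 7 9 6 5 11

Derivation:
After op 1 (cut(3)): [6 5 11 10 0 4 2 8 1 3 7 9]
After op 2 (cut(3)): [10 0 4 2 8 1 3 7 9 6 5 11]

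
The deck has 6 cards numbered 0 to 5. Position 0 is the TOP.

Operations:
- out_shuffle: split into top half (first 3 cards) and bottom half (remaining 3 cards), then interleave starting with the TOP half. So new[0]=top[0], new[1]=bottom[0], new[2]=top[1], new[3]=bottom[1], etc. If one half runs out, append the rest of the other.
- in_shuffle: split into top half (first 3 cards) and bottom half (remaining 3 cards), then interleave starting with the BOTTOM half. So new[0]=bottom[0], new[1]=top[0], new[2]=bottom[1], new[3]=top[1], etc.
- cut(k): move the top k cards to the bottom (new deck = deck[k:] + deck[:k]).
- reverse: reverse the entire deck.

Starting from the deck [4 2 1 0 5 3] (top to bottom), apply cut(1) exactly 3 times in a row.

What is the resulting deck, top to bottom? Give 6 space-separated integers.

Answer: 0 5 3 4 2 1

Derivation:
After op 1 (cut(1)): [2 1 0 5 3 4]
After op 2 (cut(1)): [1 0 5 3 4 2]
After op 3 (cut(1)): [0 5 3 4 2 1]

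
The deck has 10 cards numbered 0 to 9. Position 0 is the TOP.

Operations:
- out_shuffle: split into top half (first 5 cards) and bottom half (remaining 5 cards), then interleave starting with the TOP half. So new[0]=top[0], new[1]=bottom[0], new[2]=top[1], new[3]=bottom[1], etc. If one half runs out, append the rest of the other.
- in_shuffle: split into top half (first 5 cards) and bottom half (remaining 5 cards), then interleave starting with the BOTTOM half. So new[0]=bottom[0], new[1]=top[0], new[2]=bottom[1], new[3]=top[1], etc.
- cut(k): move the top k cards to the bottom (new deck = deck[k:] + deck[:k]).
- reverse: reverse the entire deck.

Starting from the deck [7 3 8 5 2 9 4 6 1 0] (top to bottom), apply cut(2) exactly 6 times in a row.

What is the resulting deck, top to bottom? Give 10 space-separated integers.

After op 1 (cut(2)): [8 5 2 9 4 6 1 0 7 3]
After op 2 (cut(2)): [2 9 4 6 1 0 7 3 8 5]
After op 3 (cut(2)): [4 6 1 0 7 3 8 5 2 9]
After op 4 (cut(2)): [1 0 7 3 8 5 2 9 4 6]
After op 5 (cut(2)): [7 3 8 5 2 9 4 6 1 0]
After op 6 (cut(2)): [8 5 2 9 4 6 1 0 7 3]

Answer: 8 5 2 9 4 6 1 0 7 3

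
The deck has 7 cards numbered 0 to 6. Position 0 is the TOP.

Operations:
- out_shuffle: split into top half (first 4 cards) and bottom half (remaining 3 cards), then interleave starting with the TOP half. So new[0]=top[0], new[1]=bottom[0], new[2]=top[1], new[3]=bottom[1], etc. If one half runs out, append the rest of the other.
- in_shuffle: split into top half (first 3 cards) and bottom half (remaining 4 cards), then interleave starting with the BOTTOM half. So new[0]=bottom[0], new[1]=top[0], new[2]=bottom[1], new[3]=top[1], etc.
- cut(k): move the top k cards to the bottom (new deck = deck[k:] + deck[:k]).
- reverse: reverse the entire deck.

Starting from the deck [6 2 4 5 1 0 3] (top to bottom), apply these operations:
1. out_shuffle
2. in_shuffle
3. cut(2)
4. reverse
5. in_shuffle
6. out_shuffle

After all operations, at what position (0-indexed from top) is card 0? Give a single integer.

Answer: 6

Derivation:
After op 1 (out_shuffle): [6 1 2 0 4 3 5]
After op 2 (in_shuffle): [0 6 4 1 3 2 5]
After op 3 (cut(2)): [4 1 3 2 5 0 6]
After op 4 (reverse): [6 0 5 2 3 1 4]
After op 5 (in_shuffle): [2 6 3 0 1 5 4]
After op 6 (out_shuffle): [2 1 6 5 3 4 0]
Card 0 is at position 6.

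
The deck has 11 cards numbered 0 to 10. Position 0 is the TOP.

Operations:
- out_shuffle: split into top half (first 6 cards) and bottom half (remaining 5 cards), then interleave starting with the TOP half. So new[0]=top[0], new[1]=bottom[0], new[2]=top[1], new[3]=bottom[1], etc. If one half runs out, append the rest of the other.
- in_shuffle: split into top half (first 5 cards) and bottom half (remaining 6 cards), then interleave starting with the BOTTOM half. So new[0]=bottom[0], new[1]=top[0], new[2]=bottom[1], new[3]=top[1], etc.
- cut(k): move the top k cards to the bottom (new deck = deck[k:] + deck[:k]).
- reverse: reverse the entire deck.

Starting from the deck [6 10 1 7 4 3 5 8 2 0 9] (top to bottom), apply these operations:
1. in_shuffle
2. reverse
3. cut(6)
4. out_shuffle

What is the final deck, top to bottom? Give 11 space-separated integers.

Answer: 8 4 10 0 5 7 6 2 3 1 9

Derivation:
After op 1 (in_shuffle): [3 6 5 10 8 1 2 7 0 4 9]
After op 2 (reverse): [9 4 0 7 2 1 8 10 5 6 3]
After op 3 (cut(6)): [8 10 5 6 3 9 4 0 7 2 1]
After op 4 (out_shuffle): [8 4 10 0 5 7 6 2 3 1 9]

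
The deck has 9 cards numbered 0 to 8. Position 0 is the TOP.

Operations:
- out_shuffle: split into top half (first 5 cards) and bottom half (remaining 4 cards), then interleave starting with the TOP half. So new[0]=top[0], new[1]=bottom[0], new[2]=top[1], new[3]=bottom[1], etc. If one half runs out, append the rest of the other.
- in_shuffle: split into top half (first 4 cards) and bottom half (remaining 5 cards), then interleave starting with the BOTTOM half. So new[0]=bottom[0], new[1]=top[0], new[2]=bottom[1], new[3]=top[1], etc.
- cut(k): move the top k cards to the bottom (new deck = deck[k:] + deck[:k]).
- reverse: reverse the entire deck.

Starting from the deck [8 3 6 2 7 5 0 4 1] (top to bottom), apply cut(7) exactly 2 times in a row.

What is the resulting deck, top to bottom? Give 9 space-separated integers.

Answer: 5 0 4 1 8 3 6 2 7

Derivation:
After op 1 (cut(7)): [4 1 8 3 6 2 7 5 0]
After op 2 (cut(7)): [5 0 4 1 8 3 6 2 7]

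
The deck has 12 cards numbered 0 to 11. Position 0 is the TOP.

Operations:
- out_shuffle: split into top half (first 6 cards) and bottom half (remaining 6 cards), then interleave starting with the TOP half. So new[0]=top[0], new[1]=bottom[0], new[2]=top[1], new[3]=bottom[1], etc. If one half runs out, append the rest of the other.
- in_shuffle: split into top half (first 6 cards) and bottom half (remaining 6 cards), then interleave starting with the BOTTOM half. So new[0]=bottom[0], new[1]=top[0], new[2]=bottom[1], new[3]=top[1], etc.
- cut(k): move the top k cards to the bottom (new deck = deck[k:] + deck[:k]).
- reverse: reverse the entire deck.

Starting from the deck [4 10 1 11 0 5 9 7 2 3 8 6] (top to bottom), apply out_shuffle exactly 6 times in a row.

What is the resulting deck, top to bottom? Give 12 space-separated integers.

Answer: 4 5 8 0 3 11 2 1 7 10 9 6

Derivation:
After op 1 (out_shuffle): [4 9 10 7 1 2 11 3 0 8 5 6]
After op 2 (out_shuffle): [4 11 9 3 10 0 7 8 1 5 2 6]
After op 3 (out_shuffle): [4 7 11 8 9 1 3 5 10 2 0 6]
After op 4 (out_shuffle): [4 3 7 5 11 10 8 2 9 0 1 6]
After op 5 (out_shuffle): [4 8 3 2 7 9 5 0 11 1 10 6]
After op 6 (out_shuffle): [4 5 8 0 3 11 2 1 7 10 9 6]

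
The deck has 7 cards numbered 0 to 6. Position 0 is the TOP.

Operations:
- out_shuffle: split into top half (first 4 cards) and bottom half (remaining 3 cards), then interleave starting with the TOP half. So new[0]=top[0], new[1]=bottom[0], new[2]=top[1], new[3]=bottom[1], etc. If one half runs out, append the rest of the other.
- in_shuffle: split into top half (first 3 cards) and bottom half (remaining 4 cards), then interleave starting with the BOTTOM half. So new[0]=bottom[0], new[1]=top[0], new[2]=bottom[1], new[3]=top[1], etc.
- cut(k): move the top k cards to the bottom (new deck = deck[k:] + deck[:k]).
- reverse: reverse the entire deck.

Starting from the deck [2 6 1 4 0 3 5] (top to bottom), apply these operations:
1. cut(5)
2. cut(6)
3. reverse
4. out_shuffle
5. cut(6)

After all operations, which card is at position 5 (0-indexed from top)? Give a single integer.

Answer: 6

Derivation:
After op 1 (cut(5)): [3 5 2 6 1 4 0]
After op 2 (cut(6)): [0 3 5 2 6 1 4]
After op 3 (reverse): [4 1 6 2 5 3 0]
After op 4 (out_shuffle): [4 5 1 3 6 0 2]
After op 5 (cut(6)): [2 4 5 1 3 6 0]
Position 5: card 6.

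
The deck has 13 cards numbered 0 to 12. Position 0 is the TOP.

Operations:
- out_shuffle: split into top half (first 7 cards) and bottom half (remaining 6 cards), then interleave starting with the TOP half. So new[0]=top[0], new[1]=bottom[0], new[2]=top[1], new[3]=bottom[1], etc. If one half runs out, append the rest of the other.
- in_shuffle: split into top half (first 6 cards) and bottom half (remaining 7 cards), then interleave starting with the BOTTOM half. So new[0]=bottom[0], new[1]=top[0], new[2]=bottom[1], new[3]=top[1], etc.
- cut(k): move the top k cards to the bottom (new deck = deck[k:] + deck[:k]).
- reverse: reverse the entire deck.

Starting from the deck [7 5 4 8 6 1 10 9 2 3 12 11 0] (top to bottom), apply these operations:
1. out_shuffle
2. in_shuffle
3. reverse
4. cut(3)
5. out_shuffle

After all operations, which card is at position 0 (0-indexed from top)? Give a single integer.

Answer: 4

Derivation:
After op 1 (out_shuffle): [7 9 5 2 4 3 8 12 6 11 1 0 10]
After op 2 (in_shuffle): [8 7 12 9 6 5 11 2 1 4 0 3 10]
After op 3 (reverse): [10 3 0 4 1 2 11 5 6 9 12 7 8]
After op 4 (cut(3)): [4 1 2 11 5 6 9 12 7 8 10 3 0]
After op 5 (out_shuffle): [4 12 1 7 2 8 11 10 5 3 6 0 9]
Position 0: card 4.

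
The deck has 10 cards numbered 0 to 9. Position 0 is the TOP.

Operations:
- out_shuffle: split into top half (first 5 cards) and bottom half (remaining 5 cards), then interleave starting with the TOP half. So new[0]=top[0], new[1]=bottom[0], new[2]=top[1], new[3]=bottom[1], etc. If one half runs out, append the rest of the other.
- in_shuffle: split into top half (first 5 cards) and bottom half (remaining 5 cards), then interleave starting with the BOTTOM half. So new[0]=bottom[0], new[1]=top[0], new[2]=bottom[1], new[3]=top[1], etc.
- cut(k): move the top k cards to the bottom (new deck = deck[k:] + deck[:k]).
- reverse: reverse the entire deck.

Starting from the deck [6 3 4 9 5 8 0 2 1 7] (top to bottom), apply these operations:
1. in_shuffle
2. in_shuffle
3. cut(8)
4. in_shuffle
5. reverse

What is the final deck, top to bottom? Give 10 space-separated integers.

After op 1 (in_shuffle): [8 6 0 3 2 4 1 9 7 5]
After op 2 (in_shuffle): [4 8 1 6 9 0 7 3 5 2]
After op 3 (cut(8)): [5 2 4 8 1 6 9 0 7 3]
After op 4 (in_shuffle): [6 5 9 2 0 4 7 8 3 1]
After op 5 (reverse): [1 3 8 7 4 0 2 9 5 6]

Answer: 1 3 8 7 4 0 2 9 5 6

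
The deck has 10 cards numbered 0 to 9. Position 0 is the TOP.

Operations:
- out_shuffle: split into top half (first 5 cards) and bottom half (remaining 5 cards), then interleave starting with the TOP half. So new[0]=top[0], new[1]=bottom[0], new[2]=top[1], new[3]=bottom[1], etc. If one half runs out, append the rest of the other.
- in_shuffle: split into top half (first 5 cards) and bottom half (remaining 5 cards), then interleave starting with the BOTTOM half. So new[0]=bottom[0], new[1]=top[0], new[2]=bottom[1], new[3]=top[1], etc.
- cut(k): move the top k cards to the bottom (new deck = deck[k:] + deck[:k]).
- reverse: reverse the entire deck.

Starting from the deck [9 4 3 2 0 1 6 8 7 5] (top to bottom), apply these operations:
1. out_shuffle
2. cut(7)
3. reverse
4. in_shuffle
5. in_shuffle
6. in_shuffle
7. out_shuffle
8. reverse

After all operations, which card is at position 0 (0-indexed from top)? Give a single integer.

After op 1 (out_shuffle): [9 1 4 6 3 8 2 7 0 5]
After op 2 (cut(7)): [7 0 5 9 1 4 6 3 8 2]
After op 3 (reverse): [2 8 3 6 4 1 9 5 0 7]
After op 4 (in_shuffle): [1 2 9 8 5 3 0 6 7 4]
After op 5 (in_shuffle): [3 1 0 2 6 9 7 8 4 5]
After op 6 (in_shuffle): [9 3 7 1 8 0 4 2 5 6]
After op 7 (out_shuffle): [9 0 3 4 7 2 1 5 8 6]
After op 8 (reverse): [6 8 5 1 2 7 4 3 0 9]
Position 0: card 6.

Answer: 6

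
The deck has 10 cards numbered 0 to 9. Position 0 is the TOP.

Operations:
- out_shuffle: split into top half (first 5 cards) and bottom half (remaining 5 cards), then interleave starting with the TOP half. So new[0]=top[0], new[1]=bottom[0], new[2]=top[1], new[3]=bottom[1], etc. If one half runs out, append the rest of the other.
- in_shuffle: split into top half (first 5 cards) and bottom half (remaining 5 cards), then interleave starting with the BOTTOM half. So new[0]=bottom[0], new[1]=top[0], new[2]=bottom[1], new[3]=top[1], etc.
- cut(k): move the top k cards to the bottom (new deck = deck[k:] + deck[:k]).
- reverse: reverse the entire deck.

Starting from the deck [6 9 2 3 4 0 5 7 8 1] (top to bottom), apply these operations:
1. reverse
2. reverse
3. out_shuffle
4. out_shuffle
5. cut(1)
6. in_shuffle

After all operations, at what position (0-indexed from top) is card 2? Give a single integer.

Answer: 4

Derivation:
After op 1 (reverse): [1 8 7 5 0 4 3 2 9 6]
After op 2 (reverse): [6 9 2 3 4 0 5 7 8 1]
After op 3 (out_shuffle): [6 0 9 5 2 7 3 8 4 1]
After op 4 (out_shuffle): [6 7 0 3 9 8 5 4 2 1]
After op 5 (cut(1)): [7 0 3 9 8 5 4 2 1 6]
After op 6 (in_shuffle): [5 7 4 0 2 3 1 9 6 8]
Card 2 is at position 4.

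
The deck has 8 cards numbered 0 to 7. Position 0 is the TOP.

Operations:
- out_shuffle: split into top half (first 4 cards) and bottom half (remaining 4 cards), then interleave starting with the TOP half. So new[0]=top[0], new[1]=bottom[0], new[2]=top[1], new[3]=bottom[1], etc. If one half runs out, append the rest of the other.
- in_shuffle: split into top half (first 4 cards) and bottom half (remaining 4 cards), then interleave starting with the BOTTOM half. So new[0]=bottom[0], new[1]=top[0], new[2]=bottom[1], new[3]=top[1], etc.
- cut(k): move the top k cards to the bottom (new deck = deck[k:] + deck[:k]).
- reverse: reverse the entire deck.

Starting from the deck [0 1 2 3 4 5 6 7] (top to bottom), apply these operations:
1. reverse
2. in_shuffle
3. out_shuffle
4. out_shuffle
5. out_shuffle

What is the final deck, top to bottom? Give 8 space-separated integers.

Answer: 3 7 2 6 1 5 0 4

Derivation:
After op 1 (reverse): [7 6 5 4 3 2 1 0]
After op 2 (in_shuffle): [3 7 2 6 1 5 0 4]
After op 3 (out_shuffle): [3 1 7 5 2 0 6 4]
After op 4 (out_shuffle): [3 2 1 0 7 6 5 4]
After op 5 (out_shuffle): [3 7 2 6 1 5 0 4]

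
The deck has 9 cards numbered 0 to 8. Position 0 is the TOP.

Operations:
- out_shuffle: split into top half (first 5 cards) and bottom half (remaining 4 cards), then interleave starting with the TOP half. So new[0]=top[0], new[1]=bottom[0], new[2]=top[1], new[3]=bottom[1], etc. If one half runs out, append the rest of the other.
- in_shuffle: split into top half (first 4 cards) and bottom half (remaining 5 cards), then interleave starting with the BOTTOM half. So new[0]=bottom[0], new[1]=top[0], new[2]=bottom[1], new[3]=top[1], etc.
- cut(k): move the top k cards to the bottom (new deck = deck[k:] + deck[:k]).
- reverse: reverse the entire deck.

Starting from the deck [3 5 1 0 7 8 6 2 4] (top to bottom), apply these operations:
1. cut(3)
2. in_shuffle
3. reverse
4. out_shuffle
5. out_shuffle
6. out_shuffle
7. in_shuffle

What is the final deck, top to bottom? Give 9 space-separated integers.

Answer: 7 1 3 2 8 0 5 4 6

Derivation:
After op 1 (cut(3)): [0 7 8 6 2 4 3 5 1]
After op 2 (in_shuffle): [2 0 4 7 3 8 5 6 1]
After op 3 (reverse): [1 6 5 8 3 7 4 0 2]
After op 4 (out_shuffle): [1 7 6 4 5 0 8 2 3]
After op 5 (out_shuffle): [1 0 7 8 6 2 4 3 5]
After op 6 (out_shuffle): [1 2 0 4 7 3 8 5 6]
After op 7 (in_shuffle): [7 1 3 2 8 0 5 4 6]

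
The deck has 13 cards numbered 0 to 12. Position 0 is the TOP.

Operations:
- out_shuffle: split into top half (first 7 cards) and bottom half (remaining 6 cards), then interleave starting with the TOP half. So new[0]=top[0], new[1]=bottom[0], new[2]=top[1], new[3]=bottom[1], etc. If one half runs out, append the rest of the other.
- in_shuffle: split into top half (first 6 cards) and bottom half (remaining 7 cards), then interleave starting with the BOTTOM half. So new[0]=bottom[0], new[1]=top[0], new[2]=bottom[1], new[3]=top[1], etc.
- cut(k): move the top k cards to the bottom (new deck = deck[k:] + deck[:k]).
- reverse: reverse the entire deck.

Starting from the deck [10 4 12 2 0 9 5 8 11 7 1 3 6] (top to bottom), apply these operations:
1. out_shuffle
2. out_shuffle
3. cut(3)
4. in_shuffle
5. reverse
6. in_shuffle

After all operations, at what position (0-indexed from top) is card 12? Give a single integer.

After op 1 (out_shuffle): [10 8 4 11 12 7 2 1 0 3 9 6 5]
After op 2 (out_shuffle): [10 1 8 0 4 3 11 9 12 6 7 5 2]
After op 3 (cut(3)): [0 4 3 11 9 12 6 7 5 2 10 1 8]
After op 4 (in_shuffle): [6 0 7 4 5 3 2 11 10 9 1 12 8]
After op 5 (reverse): [8 12 1 9 10 11 2 3 5 4 7 0 6]
After op 6 (in_shuffle): [2 8 3 12 5 1 4 9 7 10 0 11 6]
Card 12 is at position 3.

Answer: 3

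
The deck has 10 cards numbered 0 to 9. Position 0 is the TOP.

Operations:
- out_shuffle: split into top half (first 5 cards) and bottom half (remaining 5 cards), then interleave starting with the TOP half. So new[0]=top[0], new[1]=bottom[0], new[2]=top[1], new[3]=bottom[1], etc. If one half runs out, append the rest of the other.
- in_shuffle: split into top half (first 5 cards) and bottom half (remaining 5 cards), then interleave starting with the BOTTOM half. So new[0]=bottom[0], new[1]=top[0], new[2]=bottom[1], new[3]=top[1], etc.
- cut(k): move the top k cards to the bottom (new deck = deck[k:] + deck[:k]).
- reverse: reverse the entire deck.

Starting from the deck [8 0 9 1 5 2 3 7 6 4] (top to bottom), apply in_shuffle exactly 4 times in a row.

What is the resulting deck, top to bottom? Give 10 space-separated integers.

After op 1 (in_shuffle): [2 8 3 0 7 9 6 1 4 5]
After op 2 (in_shuffle): [9 2 6 8 1 3 4 0 5 7]
After op 3 (in_shuffle): [3 9 4 2 0 6 5 8 7 1]
After op 4 (in_shuffle): [6 3 5 9 8 4 7 2 1 0]

Answer: 6 3 5 9 8 4 7 2 1 0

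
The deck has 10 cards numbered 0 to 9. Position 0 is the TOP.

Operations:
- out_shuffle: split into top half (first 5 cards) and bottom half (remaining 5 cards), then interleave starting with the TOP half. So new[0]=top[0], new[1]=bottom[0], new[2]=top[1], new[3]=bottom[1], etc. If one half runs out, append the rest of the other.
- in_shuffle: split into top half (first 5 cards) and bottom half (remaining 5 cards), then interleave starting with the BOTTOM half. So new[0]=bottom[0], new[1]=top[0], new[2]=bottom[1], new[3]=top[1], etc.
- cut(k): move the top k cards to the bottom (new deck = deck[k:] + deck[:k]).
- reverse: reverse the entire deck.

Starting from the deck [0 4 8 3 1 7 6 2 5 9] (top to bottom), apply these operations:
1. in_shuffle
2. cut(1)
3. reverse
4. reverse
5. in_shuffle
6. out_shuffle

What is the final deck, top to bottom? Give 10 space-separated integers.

After op 1 (in_shuffle): [7 0 6 4 2 8 5 3 9 1]
After op 2 (cut(1)): [0 6 4 2 8 5 3 9 1 7]
After op 3 (reverse): [7 1 9 3 5 8 2 4 6 0]
After op 4 (reverse): [0 6 4 2 8 5 3 9 1 7]
After op 5 (in_shuffle): [5 0 3 6 9 4 1 2 7 8]
After op 6 (out_shuffle): [5 4 0 1 3 2 6 7 9 8]

Answer: 5 4 0 1 3 2 6 7 9 8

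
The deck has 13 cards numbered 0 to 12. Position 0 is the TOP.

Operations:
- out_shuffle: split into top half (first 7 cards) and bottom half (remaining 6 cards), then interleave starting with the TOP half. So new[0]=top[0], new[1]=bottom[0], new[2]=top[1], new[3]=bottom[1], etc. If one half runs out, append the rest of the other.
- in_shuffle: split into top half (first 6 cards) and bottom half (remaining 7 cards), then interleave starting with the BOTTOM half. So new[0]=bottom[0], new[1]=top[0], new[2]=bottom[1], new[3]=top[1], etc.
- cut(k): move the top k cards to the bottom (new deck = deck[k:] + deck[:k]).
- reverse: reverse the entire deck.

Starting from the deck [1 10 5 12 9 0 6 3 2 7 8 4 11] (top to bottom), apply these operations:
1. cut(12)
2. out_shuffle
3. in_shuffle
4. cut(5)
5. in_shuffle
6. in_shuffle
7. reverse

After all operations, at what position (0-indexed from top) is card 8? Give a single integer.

After op 1 (cut(12)): [11 1 10 5 12 9 0 6 3 2 7 8 4]
After op 2 (out_shuffle): [11 6 1 3 10 2 5 7 12 8 9 4 0]
After op 3 (in_shuffle): [5 11 7 6 12 1 8 3 9 10 4 2 0]
After op 4 (cut(5)): [1 8 3 9 10 4 2 0 5 11 7 6 12]
After op 5 (in_shuffle): [2 1 0 8 5 3 11 9 7 10 6 4 12]
After op 6 (in_shuffle): [11 2 9 1 7 0 10 8 6 5 4 3 12]
After op 7 (reverse): [12 3 4 5 6 8 10 0 7 1 9 2 11]
Card 8 is at position 5.

Answer: 5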